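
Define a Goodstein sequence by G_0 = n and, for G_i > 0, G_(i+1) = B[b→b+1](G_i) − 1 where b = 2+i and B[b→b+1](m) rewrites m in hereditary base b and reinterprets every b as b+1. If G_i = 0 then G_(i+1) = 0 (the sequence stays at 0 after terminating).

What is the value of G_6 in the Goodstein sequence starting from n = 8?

33554571

G_0 = 8. HB_2(8) = 2^(2 + 1). Bump = 81. G_1 = 80.
G_1 = 80. HB_3(80) = 2·3^3 + 2·3^2 + 2·3 + 2. Bump = 554. G_2 = 553.
G_2 = 553. HB_4(553) = 2·4^4 + 2·4^2 + 2·4 + 1. Bump = 6311. G_3 = 6310.
G_3 = 6310. HB_5(6310) = 2·5^5 + 2·5^2 + 2·5. Bump = 93396. G_4 = 93395.
G_4 = 93395. HB_6(93395) = 2·6^6 + 2·6^2 + 6 + 5. Bump = 1647196. G_5 = 1647195.
G_5 = 1647195. HB_7(1647195) = 2·7^7 + 2·7^2 + 7 + 4. Bump = 33554572. G_6 = 33554571.
G_6 = 33554571. HB_8(33554571) = 2·8^8 + 2·8^2 + 8 + 3. Bump = 774841152. G_7 = 774841151.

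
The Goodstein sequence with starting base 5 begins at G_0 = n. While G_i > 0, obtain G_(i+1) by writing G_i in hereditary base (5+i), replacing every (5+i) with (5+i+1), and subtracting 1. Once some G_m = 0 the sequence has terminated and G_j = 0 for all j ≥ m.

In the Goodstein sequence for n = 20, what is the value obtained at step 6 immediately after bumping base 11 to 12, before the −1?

base 5: 20 = 4·5; at 6: 4·6 = 24; next = 23
base 6: 23 = 3·6 + 5; at 7: 3·7 + 5 = 26; next = 25
base 7: 25 = 3·7 + 4; at 8: 3·8 + 4 = 28; next = 27
base 8: 27 = 3·8 + 3; at 9: 3·9 + 3 = 30; next = 29
base 9: 29 = 3·9 + 2; at 10: 3·10 + 2 = 32; next = 31
base 10: 31 = 3·10 + 1; at 11: 3·11 + 1 = 34; next = 33

36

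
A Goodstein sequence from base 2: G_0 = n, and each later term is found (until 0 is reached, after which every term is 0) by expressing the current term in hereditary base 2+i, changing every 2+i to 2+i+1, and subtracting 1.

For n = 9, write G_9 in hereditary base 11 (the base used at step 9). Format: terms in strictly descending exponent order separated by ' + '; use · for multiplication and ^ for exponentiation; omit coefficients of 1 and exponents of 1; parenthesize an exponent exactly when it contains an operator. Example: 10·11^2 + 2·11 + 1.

base 2: 9 = 2^(2 + 1) + 1; at 3: 3^(3 + 1) + 1 = 82; next = 81
base 3: 81 = 3^(3 + 1); at 4: 4^(4 + 1) = 1024; next = 1023
base 4: 1023 = 3·4^4 + 3·4^3 + 3·4^2 + 3·4 + 3; at 5: 3·5^5 + 3·5^3 + 3·5^2 + 3·5 + 3 = 9843; next = 9842
base 5: 9842 = 3·5^5 + 3·5^3 + 3·5^2 + 3·5 + 2; at 6: 3·6^6 + 3·6^3 + 3·6^2 + 3·6 + 2 = 140744; next = 140743
base 6: 140743 = 3·6^6 + 3·6^3 + 3·6^2 + 3·6 + 1; at 7: 3·7^7 + 3·7^3 + 3·7^2 + 3·7 + 1 = 2471827; next = 2471826
base 7: 2471826 = 3·7^7 + 3·7^3 + 3·7^2 + 3·7; at 8: 3·8^8 + 3·8^3 + 3·8^2 + 3·8 = 50333400; next = 50333399
base 8: 50333399 = 3·8^8 + 3·8^3 + 3·8^2 + 2·8 + 7; at 9: 3·9^9 + 3·9^3 + 3·9^2 + 2·9 + 7 = 1162263922; next = 1162263921
base 9: 1162263921 = 3·9^9 + 3·9^3 + 3·9^2 + 2·9 + 6; at 10: 3·10^10 + 3·10^3 + 3·10^2 + 2·10 + 6 = 30000003326; next = 30000003325
base 10: 30000003325 = 3·10^10 + 3·10^3 + 3·10^2 + 2·10 + 5; at 11: 3·11^11 + 3·11^3 + 3·11^2 + 2·11 + 5 = 855935016216; next = 855935016215

3·11^11 + 3·11^3 + 3·11^2 + 2·11 + 4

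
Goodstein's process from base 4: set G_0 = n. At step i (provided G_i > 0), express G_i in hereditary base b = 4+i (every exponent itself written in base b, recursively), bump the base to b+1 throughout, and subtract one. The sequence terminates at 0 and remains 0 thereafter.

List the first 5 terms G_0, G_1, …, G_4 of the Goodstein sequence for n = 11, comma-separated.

11, 12, 13, 14, 15

[0] 11 ≡ 2·4 + 3 (base 4). Lift 5: 13. −1: 12.
[1] 12 ≡ 2·5 + 2 (base 5). Lift 6: 14. −1: 13.
[2] 13 ≡ 2·6 + 1 (base 6). Lift 7: 15. −1: 14.
[3] 14 ≡ 2·7 (base 7). Lift 8: 16. −1: 15.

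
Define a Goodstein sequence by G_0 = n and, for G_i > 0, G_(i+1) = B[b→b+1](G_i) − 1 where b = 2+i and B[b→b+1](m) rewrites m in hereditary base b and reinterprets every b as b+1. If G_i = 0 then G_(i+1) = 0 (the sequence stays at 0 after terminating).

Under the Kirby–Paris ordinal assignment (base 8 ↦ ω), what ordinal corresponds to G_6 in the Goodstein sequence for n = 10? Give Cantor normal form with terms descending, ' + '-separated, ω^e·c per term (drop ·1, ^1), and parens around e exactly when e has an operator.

step 0: 10 = 2^(2 + 1) + 2; sub 3 for 2: 3^(3 + 1) + 3; = 84; G_1 = 84−1 = 83
step 1: 83 = 3^(3 + 1) + 2; sub 4 for 3: 4^(4 + 1) + 2; = 1026; G_2 = 1026−1 = 1025
step 2: 1025 = 4^(4 + 1) + 1; sub 5 for 4: 5^(5 + 1) + 1; = 15626; G_3 = 15626−1 = 15625
step 3: 15625 = 5^(5 + 1); sub 6 for 5: 6^(6 + 1); = 279936; G_4 = 279936−1 = 279935
step 4: 279935 = 5·6^6 + 5·6^5 + 5·6^4 + 5·6^3 + 5·6^2 + 5·6 + 5; sub 7 for 6: 5·7^7 + 5·7^5 + 5·7^4 + 5·7^3 + 5·7^2 + 5·7 + 5; = 4215755; G_5 = 4215755−1 = 4215754
step 5: 4215754 = 5·7^7 + 5·7^5 + 5·7^4 + 5·7^3 + 5·7^2 + 5·7 + 4; sub 8 for 7: 5·8^8 + 5·8^5 + 5·8^4 + 5·8^3 + 5·8^2 + 5·8 + 4; = 84073324; G_6 = 84073324−1 = 84073323
step 6: 84073323 = 5·8^8 + 5·8^5 + 5·8^4 + 5·8^3 + 5·8^2 + 5·8 + 3; sub 9 for 8: 5·9^9 + 5·9^5 + 5·9^4 + 5·9^3 + 5·9^2 + 5·9 + 3; = 1937434593; G_7 = 1937434593−1 = 1937434592

ω^ω·5 + ω^5·5 + ω^4·5 + ω^3·5 + ω^2·5 + ω·5 + 3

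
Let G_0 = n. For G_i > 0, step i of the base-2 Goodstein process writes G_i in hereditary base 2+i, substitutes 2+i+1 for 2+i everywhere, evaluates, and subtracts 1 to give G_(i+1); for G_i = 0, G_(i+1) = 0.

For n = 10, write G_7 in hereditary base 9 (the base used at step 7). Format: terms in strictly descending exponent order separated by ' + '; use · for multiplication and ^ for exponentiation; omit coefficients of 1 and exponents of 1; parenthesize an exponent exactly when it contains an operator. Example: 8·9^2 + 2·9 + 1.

G_0 = 10. HB_2(10) = 2^(2 + 1) + 2. Bump = 84. G_1 = 83.
G_1 = 83. HB_3(83) = 3^(3 + 1) + 2. Bump = 1026. G_2 = 1025.
G_2 = 1025. HB_4(1025) = 4^(4 + 1) + 1. Bump = 15626. G_3 = 15625.
G_3 = 15625. HB_5(15625) = 5^(5 + 1). Bump = 279936. G_4 = 279935.
G_4 = 279935. HB_6(279935) = 5·6^6 + 5·6^5 + 5·6^4 + 5·6^3 + 5·6^2 + 5·6 + 5. Bump = 4215755. G_5 = 4215754.
G_5 = 4215754. HB_7(4215754) = 5·7^7 + 5·7^5 + 5·7^4 + 5·7^3 + 5·7^2 + 5·7 + 4. Bump = 84073324. G_6 = 84073323.
G_6 = 84073323. HB_8(84073323) = 5·8^8 + 5·8^5 + 5·8^4 + 5·8^3 + 5·8^2 + 5·8 + 3. Bump = 1937434593. G_7 = 1937434592.
G_7 = 1937434592. HB_9(1937434592) = 5·9^9 + 5·9^5 + 5·9^4 + 5·9^3 + 5·9^2 + 5·9 + 2. Bump = 50000555552. G_8 = 50000555551.

5·9^9 + 5·9^5 + 5·9^4 + 5·9^3 + 5·9^2 + 5·9 + 2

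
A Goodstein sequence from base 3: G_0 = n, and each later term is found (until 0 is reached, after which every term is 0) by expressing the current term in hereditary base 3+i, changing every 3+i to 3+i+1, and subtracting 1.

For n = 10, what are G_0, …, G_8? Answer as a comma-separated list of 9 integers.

i=0: 10 = 3^2 + 1 (b=3); 3→4: 4^2 + 1 = 17; 17−1 = 16
i=1: 16 = 4^2 (b=4); 4→5: 5^2 = 25; 25−1 = 24
i=2: 24 = 4·5 + 4 (b=5); 5→6: 4·6 + 4 = 28; 28−1 = 27
i=3: 27 = 4·6 + 3 (b=6); 6→7: 4·7 + 3 = 31; 31−1 = 30
i=4: 30 = 4·7 + 2 (b=7); 7→8: 4·8 + 2 = 34; 34−1 = 33
i=5: 33 = 4·8 + 1 (b=8); 8→9: 4·9 + 1 = 37; 37−1 = 36
i=6: 36 = 4·9 (b=9); 9→10: 4·10 = 40; 40−1 = 39
i=7: 39 = 3·10 + 9 (b=10); 10→11: 3·11 + 9 = 42; 42−1 = 41

10, 16, 24, 27, 30, 33, 36, 39, 41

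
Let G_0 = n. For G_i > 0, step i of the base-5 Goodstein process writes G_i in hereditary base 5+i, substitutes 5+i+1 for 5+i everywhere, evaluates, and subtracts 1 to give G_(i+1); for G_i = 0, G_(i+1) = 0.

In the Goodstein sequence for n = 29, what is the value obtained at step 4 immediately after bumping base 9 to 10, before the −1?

[0] 29 ≡ 5^2 + 4 (base 5). Lift 6: 40. −1: 39.
[1] 39 ≡ 6^2 + 3 (base 6). Lift 7: 52. −1: 51.
[2] 51 ≡ 7^2 + 2 (base 7). Lift 8: 66. −1: 65.
[3] 65 ≡ 8^2 + 1 (base 8). Lift 9: 82. −1: 81.
[4] 81 ≡ 9^2 (base 9). Lift 10: 100. −1: 99.

100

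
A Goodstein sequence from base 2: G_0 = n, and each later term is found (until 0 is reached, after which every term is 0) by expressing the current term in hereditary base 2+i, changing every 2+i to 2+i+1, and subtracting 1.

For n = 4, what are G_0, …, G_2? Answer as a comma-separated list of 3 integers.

base 2: 4 = 2^2; at 3: 3^3 = 27; next = 26
base 3: 26 = 2·3^2 + 2·3 + 2; at 4: 2·4^2 + 2·4 + 2 = 42; next = 41

4, 26, 41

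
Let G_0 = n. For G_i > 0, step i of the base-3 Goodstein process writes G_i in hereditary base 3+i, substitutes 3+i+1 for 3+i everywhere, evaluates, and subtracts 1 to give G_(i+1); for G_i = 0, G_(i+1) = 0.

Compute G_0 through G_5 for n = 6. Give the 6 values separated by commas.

(0) 6|_3 = 2·3 ↦ 2·4|_4 = 8 ⇒ 7
(1) 7|_4 = 4 + 3 ↦ 5 + 3|_5 = 8 ⇒ 7
(2) 7|_5 = 5 + 2 ↦ 6 + 2|_6 = 8 ⇒ 7
(3) 7|_6 = 6 + 1 ↦ 7 + 1|_7 = 8 ⇒ 7
(4) 7|_7 = 7 ↦ 8|_8 = 8 ⇒ 7

6, 7, 7, 7, 7, 7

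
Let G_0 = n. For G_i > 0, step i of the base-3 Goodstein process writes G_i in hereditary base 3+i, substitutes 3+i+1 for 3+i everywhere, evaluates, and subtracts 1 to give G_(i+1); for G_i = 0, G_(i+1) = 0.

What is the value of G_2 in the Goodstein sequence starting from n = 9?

[0] 9 ≡ 3^2 (base 3). Lift 4: 16. −1: 15.
[1] 15 ≡ 3·4 + 3 (base 4). Lift 5: 18. −1: 17.
[2] 17 ≡ 3·5 + 2 (base 5). Lift 6: 20. −1: 19.

17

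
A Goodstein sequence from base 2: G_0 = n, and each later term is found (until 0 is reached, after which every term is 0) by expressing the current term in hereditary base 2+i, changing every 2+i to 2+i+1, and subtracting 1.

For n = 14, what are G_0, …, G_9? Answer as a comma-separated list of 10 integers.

(0) 14|_2 = 2^(2 + 1) + 2^2 + 2 ↦ 3^(3 + 1) + 3^3 + 3|_3 = 111 ⇒ 110
(1) 110|_3 = 3^(3 + 1) + 3^3 + 2 ↦ 4^(4 + 1) + 4^4 + 2|_4 = 1282 ⇒ 1281
(2) 1281|_4 = 4^(4 + 1) + 4^4 + 1 ↦ 5^(5 + 1) + 5^5 + 1|_5 = 18751 ⇒ 18750
(3) 18750|_5 = 5^(5 + 1) + 5^5 ↦ 6^(6 + 1) + 6^6|_6 = 326592 ⇒ 326591
(4) 326591|_6 = 6^(6 + 1) + 5·6^5 + 5·6^4 + 5·6^3 + 5·6^2 + 5·6 + 5 ↦ 7^(7 + 1) + 5·7^5 + 5·7^4 + 5·7^3 + 5·7^2 + 5·7 + 5|_7 = 5862841 ⇒ 5862840
(5) 5862840|_7 = 7^(7 + 1) + 5·7^5 + 5·7^4 + 5·7^3 + 5·7^2 + 5·7 + 4 ↦ 8^(8 + 1) + 5·8^5 + 5·8^4 + 5·8^3 + 5·8^2 + 5·8 + 4|_8 = 134404972 ⇒ 134404971
(6) 134404971|_8 = 8^(8 + 1) + 5·8^5 + 5·8^4 + 5·8^3 + 5·8^2 + 5·8 + 3 ↦ 9^(9 + 1) + 5·9^5 + 5·9^4 + 5·9^3 + 5·9^2 + 5·9 + 3|_9 = 3487116549 ⇒ 3487116548
(7) 3487116548|_9 = 9^(9 + 1) + 5·9^5 + 5·9^4 + 5·9^3 + 5·9^2 + 5·9 + 2 ↦ 10^(10 + 1) + 5·10^5 + 5·10^4 + 5·10^3 + 5·10^2 + 5·10 + 2|_10 = 100000555552 ⇒ 100000555551
(8) 100000555551|_10 = 10^(10 + 1) + 5·10^5 + 5·10^4 + 5·10^3 + 5·10^2 + 5·10 + 1 ↦ 11^(11 + 1) + 5·11^5 + 5·11^4 + 5·11^3 + 5·11^2 + 5·11 + 1|_11 = 3138429262497 ⇒ 3138429262496

14, 110, 1281, 18750, 326591, 5862840, 134404971, 3487116548, 100000555551, 3138429262496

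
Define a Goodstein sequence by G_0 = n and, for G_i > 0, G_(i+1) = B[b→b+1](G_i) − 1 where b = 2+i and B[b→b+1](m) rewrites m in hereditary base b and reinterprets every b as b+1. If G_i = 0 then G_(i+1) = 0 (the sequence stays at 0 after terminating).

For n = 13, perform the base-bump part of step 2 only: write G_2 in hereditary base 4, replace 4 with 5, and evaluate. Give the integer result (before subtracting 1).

(0) 13|_2 = 2^(2 + 1) + 2^2 + 1 ↦ 3^(3 + 1) + 3^3 + 1|_3 = 109 ⇒ 108
(1) 108|_3 = 3^(3 + 1) + 3^3 ↦ 4^(4 + 1) + 4^4|_4 = 1280 ⇒ 1279
(2) 1279|_4 = 4^(4 + 1) + 3·4^3 + 3·4^2 + 3·4 + 3 ↦ 5^(5 + 1) + 3·5^3 + 3·5^2 + 3·5 + 3|_5 = 16093 ⇒ 16092

16093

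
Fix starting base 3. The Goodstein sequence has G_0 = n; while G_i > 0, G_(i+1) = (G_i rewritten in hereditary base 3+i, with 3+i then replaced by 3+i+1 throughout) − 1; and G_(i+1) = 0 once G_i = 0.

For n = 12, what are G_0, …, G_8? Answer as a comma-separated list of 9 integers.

G_0=12  [base 3] 3^2 + 3  →[3↦4]→  4^2 + 4 = 20  −1 ⇒ G_1=19
G_1=19  [base 4] 4^2 + 3  →[4↦5]→  5^2 + 3 = 28  −1 ⇒ G_2=27
G_2=27  [base 5] 5^2 + 2  →[5↦6]→  6^2 + 2 = 38  −1 ⇒ G_3=37
G_3=37  [base 6] 6^2 + 1  →[6↦7]→  7^2 + 1 = 50  −1 ⇒ G_4=49
G_4=49  [base 7] 7^2  →[7↦8]→  8^2 = 64  −1 ⇒ G_5=63
G_5=63  [base 8] 7·8 + 7  →[8↦9]→  7·9 + 7 = 70  −1 ⇒ G_6=69
G_6=69  [base 9] 7·9 + 6  →[9↦10]→  7·10 + 6 = 76  −1 ⇒ G_7=75
G_7=75  [base 10] 7·10 + 5  →[10↦11]→  7·11 + 5 = 82  −1 ⇒ G_8=81

12, 19, 27, 37, 49, 63, 69, 75, 81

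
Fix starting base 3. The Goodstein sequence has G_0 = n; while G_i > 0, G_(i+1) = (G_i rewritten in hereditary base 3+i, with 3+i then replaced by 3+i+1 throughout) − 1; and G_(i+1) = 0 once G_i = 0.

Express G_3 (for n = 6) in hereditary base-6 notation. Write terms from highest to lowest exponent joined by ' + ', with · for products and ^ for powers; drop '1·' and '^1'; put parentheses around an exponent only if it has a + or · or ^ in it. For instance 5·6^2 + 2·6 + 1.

6 —HB3→ 2·3 —bump→ 2·4 = 8 —(−1)→ 7
7 —HB4→ 4 + 3 —bump→ 5 + 3 = 8 —(−1)→ 7
7 —HB5→ 5 + 2 —bump→ 6 + 2 = 8 —(−1)→ 7
7 —HB6→ 6 + 1 —bump→ 7 + 1 = 8 —(−1)→ 7

6 + 1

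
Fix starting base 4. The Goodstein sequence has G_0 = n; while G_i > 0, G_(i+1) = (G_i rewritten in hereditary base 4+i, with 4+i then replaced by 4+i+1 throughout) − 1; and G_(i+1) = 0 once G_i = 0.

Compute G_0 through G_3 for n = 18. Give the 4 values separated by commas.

18 —HB4→ 4^2 + 2 —bump→ 5^2 + 2 = 27 —(−1)→ 26
26 —HB5→ 5^2 + 1 —bump→ 6^2 + 1 = 37 —(−1)→ 36
36 —HB6→ 6^2 —bump→ 7^2 = 49 —(−1)→ 48

18, 26, 36, 48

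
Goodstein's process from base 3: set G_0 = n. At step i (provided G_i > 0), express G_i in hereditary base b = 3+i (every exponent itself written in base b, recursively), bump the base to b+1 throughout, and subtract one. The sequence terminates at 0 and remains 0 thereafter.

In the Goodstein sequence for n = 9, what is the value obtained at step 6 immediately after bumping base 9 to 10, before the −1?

i=0: 9 = 3^2 (b=3); 3→4: 4^2 = 16; 16−1 = 15
i=1: 15 = 3·4 + 3 (b=4); 4→5: 3·5 + 3 = 18; 18−1 = 17
i=2: 17 = 3·5 + 2 (b=5); 5→6: 3·6 + 2 = 20; 20−1 = 19
i=3: 19 = 3·6 + 1 (b=6); 6→7: 3·7 + 1 = 22; 22−1 = 21
i=4: 21 = 3·7 (b=7); 7→8: 3·8 = 24; 24−1 = 23
i=5: 23 = 2·8 + 7 (b=8); 8→9: 2·9 + 7 = 25; 25−1 = 24

26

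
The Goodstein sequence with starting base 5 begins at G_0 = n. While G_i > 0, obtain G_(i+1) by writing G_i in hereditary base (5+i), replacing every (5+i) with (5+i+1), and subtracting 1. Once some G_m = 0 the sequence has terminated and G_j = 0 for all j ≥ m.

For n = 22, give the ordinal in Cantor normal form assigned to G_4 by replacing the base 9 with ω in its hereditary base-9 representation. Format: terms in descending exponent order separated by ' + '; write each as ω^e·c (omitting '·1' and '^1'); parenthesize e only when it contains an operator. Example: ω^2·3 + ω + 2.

base 5: 22 = 4·5 + 2; at 6: 4·6 + 2 = 26; next = 25
base 6: 25 = 4·6 + 1; at 7: 4·7 + 1 = 29; next = 28
base 7: 28 = 4·7; at 8: 4·8 = 32; next = 31
base 8: 31 = 3·8 + 7; at 9: 3·9 + 7 = 34; next = 33

ω·3 + 6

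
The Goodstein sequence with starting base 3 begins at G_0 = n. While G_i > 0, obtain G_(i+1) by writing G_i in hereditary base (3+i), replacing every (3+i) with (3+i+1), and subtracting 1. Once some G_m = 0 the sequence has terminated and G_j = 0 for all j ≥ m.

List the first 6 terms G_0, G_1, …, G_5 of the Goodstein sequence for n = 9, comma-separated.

[0] 9 ≡ 3^2 (base 3). Lift 4: 16. −1: 15.
[1] 15 ≡ 3·4 + 3 (base 4). Lift 5: 18. −1: 17.
[2] 17 ≡ 3·5 + 2 (base 5). Lift 6: 20. −1: 19.
[3] 19 ≡ 3·6 + 1 (base 6). Lift 7: 22. −1: 21.
[4] 21 ≡ 3·7 (base 7). Lift 8: 24. −1: 23.

9, 15, 17, 19, 21, 23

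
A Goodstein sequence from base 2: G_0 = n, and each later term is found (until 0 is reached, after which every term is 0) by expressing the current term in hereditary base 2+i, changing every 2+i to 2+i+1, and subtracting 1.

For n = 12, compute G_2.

1065

G_0=12  [base 2] 2^(2 + 1) + 2^2  →[2↦3]→  3^(3 + 1) + 3^3 = 108  −1 ⇒ G_1=107
G_1=107  [base 3] 3^(3 + 1) + 2·3^2 + 2·3 + 2  →[3↦4]→  4^(4 + 1) + 2·4^2 + 2·4 + 2 = 1066  −1 ⇒ G_2=1065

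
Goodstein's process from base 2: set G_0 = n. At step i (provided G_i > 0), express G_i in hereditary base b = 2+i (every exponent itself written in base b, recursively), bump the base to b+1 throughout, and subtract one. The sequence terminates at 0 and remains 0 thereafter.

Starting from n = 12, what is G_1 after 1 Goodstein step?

107

step 0: 12 = 2^(2 + 1) + 2^2; sub 3 for 2: 3^(3 + 1) + 3^3; = 108; G_1 = 108−1 = 107
step 1: 107 = 3^(3 + 1) + 2·3^2 + 2·3 + 2; sub 4 for 3: 4^(4 + 1) + 2·4^2 + 2·4 + 2; = 1066; G_2 = 1066−1 = 1065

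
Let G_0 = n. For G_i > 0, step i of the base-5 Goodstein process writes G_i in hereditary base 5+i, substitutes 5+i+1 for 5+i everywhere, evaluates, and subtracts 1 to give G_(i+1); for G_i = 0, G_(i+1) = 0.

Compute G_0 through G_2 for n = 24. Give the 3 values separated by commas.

24, 27, 30

i=0: 24 = 4·5 + 4 (b=5); 5→6: 4·6 + 4 = 28; 28−1 = 27
i=1: 27 = 4·6 + 3 (b=6); 6→7: 4·7 + 3 = 31; 31−1 = 30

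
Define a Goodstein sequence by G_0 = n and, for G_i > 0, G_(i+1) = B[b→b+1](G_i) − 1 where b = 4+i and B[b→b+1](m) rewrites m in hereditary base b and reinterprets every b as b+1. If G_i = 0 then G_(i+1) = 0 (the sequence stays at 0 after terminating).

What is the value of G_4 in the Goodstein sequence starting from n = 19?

19 —HB4→ 4^2 + 3 —bump→ 5^2 + 3 = 28 —(−1)→ 27
27 —HB5→ 5^2 + 2 —bump→ 6^2 + 2 = 38 —(−1)→ 37
37 —HB6→ 6^2 + 1 —bump→ 7^2 + 1 = 50 —(−1)→ 49
49 —HB7→ 7^2 —bump→ 8^2 = 64 —(−1)→ 63
63 —HB8→ 7·8 + 7 —bump→ 7·9 + 7 = 70 —(−1)→ 69

63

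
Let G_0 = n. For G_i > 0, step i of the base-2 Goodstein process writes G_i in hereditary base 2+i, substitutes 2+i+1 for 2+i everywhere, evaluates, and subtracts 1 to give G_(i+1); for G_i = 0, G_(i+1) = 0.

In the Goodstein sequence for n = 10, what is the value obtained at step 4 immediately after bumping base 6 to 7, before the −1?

step 0: 10 = 2^(2 + 1) + 2; sub 3 for 2: 3^(3 + 1) + 3; = 84; G_1 = 84−1 = 83
step 1: 83 = 3^(3 + 1) + 2; sub 4 for 3: 4^(4 + 1) + 2; = 1026; G_2 = 1026−1 = 1025
step 2: 1025 = 4^(4 + 1) + 1; sub 5 for 4: 5^(5 + 1) + 1; = 15626; G_3 = 15626−1 = 15625
step 3: 15625 = 5^(5 + 1); sub 6 for 5: 6^(6 + 1); = 279936; G_4 = 279936−1 = 279935
step 4: 279935 = 5·6^6 + 5·6^5 + 5·6^4 + 5·6^3 + 5·6^2 + 5·6 + 5; sub 7 for 6: 5·7^7 + 5·7^5 + 5·7^4 + 5·7^3 + 5·7^2 + 5·7 + 5; = 4215755; G_5 = 4215755−1 = 4215754

4215755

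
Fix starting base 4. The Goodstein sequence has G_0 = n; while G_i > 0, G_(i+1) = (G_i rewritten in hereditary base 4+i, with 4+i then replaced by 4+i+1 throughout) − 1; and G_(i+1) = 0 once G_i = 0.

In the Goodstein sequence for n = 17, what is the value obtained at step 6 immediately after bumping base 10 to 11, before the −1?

56

[0] 17 ≡ 4^2 + 1 (base 4). Lift 5: 26. −1: 25.
[1] 25 ≡ 5^2 (base 5). Lift 6: 36. −1: 35.
[2] 35 ≡ 5·6 + 5 (base 6). Lift 7: 40. −1: 39.
[3] 39 ≡ 5·7 + 4 (base 7). Lift 8: 44. −1: 43.
[4] 43 ≡ 5·8 + 3 (base 8). Lift 9: 48. −1: 47.
[5] 47 ≡ 5·9 + 2 (base 9). Lift 10: 52. −1: 51.
[6] 51 ≡ 5·10 + 1 (base 10). Lift 11: 56. −1: 55.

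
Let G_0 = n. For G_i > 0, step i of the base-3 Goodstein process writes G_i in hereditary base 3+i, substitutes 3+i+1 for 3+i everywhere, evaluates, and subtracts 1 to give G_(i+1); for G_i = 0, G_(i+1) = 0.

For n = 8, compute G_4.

11

step 0: 8 = 2·3 + 2; sub 4 for 3: 2·4 + 2; = 10; G_1 = 10−1 = 9
step 1: 9 = 2·4 + 1; sub 5 for 4: 2·5 + 1; = 11; G_2 = 11−1 = 10
step 2: 10 = 2·5; sub 6 for 5: 2·6; = 12; G_3 = 12−1 = 11
step 3: 11 = 6 + 5; sub 7 for 6: 7 + 5; = 12; G_4 = 12−1 = 11
step 4: 11 = 7 + 4; sub 8 for 7: 8 + 4; = 12; G_5 = 12−1 = 11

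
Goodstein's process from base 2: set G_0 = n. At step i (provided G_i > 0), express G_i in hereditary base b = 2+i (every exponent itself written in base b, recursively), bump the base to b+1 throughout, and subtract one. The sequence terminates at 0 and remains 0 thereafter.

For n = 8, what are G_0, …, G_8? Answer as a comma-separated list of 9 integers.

8, 80, 553, 6310, 93395, 1647195, 33554571, 774841151, 20000000211

i=0: 8 = 2^(2 + 1) (b=2); 2→3: 3^(3 + 1) = 81; 81−1 = 80
i=1: 80 = 2·3^3 + 2·3^2 + 2·3 + 2 (b=3); 3→4: 2·4^4 + 2·4^2 + 2·4 + 2 = 554; 554−1 = 553
i=2: 553 = 2·4^4 + 2·4^2 + 2·4 + 1 (b=4); 4→5: 2·5^5 + 2·5^2 + 2·5 + 1 = 6311; 6311−1 = 6310
i=3: 6310 = 2·5^5 + 2·5^2 + 2·5 (b=5); 5→6: 2·6^6 + 2·6^2 + 2·6 = 93396; 93396−1 = 93395
i=4: 93395 = 2·6^6 + 2·6^2 + 6 + 5 (b=6); 6→7: 2·7^7 + 2·7^2 + 7 + 5 = 1647196; 1647196−1 = 1647195
i=5: 1647195 = 2·7^7 + 2·7^2 + 7 + 4 (b=7); 7→8: 2·8^8 + 2·8^2 + 8 + 4 = 33554572; 33554572−1 = 33554571
i=6: 33554571 = 2·8^8 + 2·8^2 + 8 + 3 (b=8); 8→9: 2·9^9 + 2·9^2 + 9 + 3 = 774841152; 774841152−1 = 774841151
i=7: 774841151 = 2·9^9 + 2·9^2 + 9 + 2 (b=9); 9→10: 2·10^10 + 2·10^2 + 10 + 2 = 20000000212; 20000000212−1 = 20000000211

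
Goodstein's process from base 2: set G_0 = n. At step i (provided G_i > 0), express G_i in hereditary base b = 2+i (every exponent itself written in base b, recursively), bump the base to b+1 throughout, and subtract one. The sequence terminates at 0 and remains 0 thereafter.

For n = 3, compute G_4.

1

i=0: 3 = 2 + 1 (b=2); 2→3: 3 + 1 = 4; 4−1 = 3
i=1: 3 = 3 (b=3); 3→4: 4 = 4; 4−1 = 3
i=2: 3 = 3 (b=4); 4→5: 3 = 3; 3−1 = 2
i=3: 2 = 2 (b=5); 5→6: 2 = 2; 2−1 = 1
i=4: 1 = 1 (b=6); 6→7: 1 = 1; 1−1 = 0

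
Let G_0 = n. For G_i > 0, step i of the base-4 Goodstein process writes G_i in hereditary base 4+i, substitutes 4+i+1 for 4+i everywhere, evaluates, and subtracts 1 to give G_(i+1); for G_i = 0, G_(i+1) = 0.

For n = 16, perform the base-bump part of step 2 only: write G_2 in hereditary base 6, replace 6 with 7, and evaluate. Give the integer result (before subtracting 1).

i=0: 16 = 4^2 (b=4); 4→5: 5^2 = 25; 25−1 = 24
i=1: 24 = 4·5 + 4 (b=5); 5→6: 4·6 + 4 = 28; 28−1 = 27

31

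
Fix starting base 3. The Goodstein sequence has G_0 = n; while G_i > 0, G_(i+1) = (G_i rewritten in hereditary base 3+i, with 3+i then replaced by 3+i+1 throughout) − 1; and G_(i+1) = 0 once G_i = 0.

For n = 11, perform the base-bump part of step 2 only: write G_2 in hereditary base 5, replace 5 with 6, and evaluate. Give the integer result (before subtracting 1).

i=0: 11 = 3^2 + 2 (b=3); 3→4: 4^2 + 2 = 18; 18−1 = 17
i=1: 17 = 4^2 + 1 (b=4); 4→5: 5^2 + 1 = 26; 26−1 = 25

36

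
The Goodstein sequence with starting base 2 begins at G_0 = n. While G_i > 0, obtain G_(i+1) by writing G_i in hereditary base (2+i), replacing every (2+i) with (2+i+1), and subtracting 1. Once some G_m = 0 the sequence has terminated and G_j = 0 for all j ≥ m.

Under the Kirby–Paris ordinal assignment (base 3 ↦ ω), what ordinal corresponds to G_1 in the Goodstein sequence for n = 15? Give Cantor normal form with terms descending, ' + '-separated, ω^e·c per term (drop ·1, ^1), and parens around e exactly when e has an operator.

G_0 = 15. HB_2(15) = 2^(2 + 1) + 2^2 + 2 + 1. Bump = 112. G_1 = 111.
G_1 = 111. HB_3(111) = 3^(3 + 1) + 3^3 + 3. Bump = 1284. G_2 = 1283.

ω^(ω + 1) + ω^ω + ω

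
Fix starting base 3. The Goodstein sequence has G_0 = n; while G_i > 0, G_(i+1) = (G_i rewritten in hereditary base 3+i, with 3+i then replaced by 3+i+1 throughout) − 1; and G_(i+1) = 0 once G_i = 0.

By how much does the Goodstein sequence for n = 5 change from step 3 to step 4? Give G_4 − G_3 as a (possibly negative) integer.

-1

step 0: 5 = 3 + 2; sub 4 for 3: 4 + 2; = 6; G_1 = 6−1 = 5
step 1: 5 = 4 + 1; sub 5 for 4: 5 + 1; = 6; G_2 = 6−1 = 5
step 2: 5 = 5; sub 6 for 5: 6; = 6; G_3 = 6−1 = 5
step 3: 5 = 5; sub 7 for 6: 5; = 5; G_4 = 5−1 = 4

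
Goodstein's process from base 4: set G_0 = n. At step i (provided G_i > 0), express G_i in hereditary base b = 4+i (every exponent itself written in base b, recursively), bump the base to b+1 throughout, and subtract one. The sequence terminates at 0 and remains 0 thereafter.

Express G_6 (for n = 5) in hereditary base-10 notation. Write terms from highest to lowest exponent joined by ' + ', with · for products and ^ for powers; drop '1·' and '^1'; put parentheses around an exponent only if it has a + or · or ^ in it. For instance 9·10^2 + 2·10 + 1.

step 0: 5 = 4 + 1; sub 5 for 4: 5 + 1; = 6; G_1 = 6−1 = 5
step 1: 5 = 5; sub 6 for 5: 6; = 6; G_2 = 6−1 = 5
step 2: 5 = 5; sub 7 for 6: 5; = 5; G_3 = 5−1 = 4
step 3: 4 = 4; sub 8 for 7: 4; = 4; G_4 = 4−1 = 3
step 4: 3 = 3; sub 9 for 8: 3; = 3; G_5 = 3−1 = 2
step 5: 2 = 2; sub 10 for 9: 2; = 2; G_6 = 2−1 = 1
step 6: 1 = 1; sub 11 for 10: 1; = 1; G_7 = 1−1 = 0

1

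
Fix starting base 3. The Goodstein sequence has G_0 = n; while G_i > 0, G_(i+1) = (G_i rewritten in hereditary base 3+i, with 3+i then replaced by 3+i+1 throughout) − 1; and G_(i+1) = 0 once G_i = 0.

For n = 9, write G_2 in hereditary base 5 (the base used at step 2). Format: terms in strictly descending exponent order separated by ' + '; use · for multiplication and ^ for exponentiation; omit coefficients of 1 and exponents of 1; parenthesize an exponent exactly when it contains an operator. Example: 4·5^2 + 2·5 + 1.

3·5 + 2

(0) 9|_3 = 3^2 ↦ 4^2|_4 = 16 ⇒ 15
(1) 15|_4 = 3·4 + 3 ↦ 3·5 + 3|_5 = 18 ⇒ 17
(2) 17|_5 = 3·5 + 2 ↦ 3·6 + 2|_6 = 20 ⇒ 19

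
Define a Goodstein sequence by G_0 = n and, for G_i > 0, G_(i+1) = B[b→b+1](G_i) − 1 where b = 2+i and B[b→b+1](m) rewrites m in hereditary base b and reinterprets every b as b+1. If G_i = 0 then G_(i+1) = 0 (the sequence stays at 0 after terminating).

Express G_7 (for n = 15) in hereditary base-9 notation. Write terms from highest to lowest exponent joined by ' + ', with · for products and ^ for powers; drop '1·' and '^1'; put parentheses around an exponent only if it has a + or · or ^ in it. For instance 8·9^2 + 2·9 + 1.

9^(9 + 1) + 7·9^7 + 7·9^6 + 7·9^5 + 7·9^4 + 7·9^3 + 7·9^2 + 7·9 + 6

G_0=15  [base 2] 2^(2 + 1) + 2^2 + 2 + 1  →[2↦3]→  3^(3 + 1) + 3^3 + 3 + 1 = 112  −1 ⇒ G_1=111
G_1=111  [base 3] 3^(3 + 1) + 3^3 + 3  →[3↦4]→  4^(4 + 1) + 4^4 + 4 = 1284  −1 ⇒ G_2=1283
G_2=1283  [base 4] 4^(4 + 1) + 4^4 + 3  →[4↦5]→  5^(5 + 1) + 5^5 + 3 = 18753  −1 ⇒ G_3=18752
G_3=18752  [base 5] 5^(5 + 1) + 5^5 + 2  →[5↦6]→  6^(6 + 1) + 6^6 + 2 = 326594  −1 ⇒ G_4=326593
G_4=326593  [base 6] 6^(6 + 1) + 6^6 + 1  →[6↦7]→  7^(7 + 1) + 7^7 + 1 = 6588345  −1 ⇒ G_5=6588344
G_5=6588344  [base 7] 7^(7 + 1) + 7^7  →[7↦8]→  8^(8 + 1) + 8^8 = 150994944  −1 ⇒ G_6=150994943
G_6=150994943  [base 8] 8^(8 + 1) + 7·8^7 + 7·8^6 + 7·8^5 + 7·8^4 + 7·8^3 + 7·8^2 + 7·8 + 7  →[8↦9]→  9^(9 + 1) + 7·9^7 + 7·9^6 + 7·9^5 + 7·9^4 + 7·9^3 + 7·9^2 + 7·9 + 7 = 3524450281  −1 ⇒ G_7=3524450280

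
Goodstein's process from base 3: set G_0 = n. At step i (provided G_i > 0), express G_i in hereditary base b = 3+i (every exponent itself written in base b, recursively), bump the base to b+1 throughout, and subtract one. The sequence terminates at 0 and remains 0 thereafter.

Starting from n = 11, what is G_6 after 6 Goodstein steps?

47

[0] 11 ≡ 3^2 + 2 (base 3). Lift 4: 18. −1: 17.
[1] 17 ≡ 4^2 + 1 (base 4). Lift 5: 26. −1: 25.
[2] 25 ≡ 5^2 (base 5). Lift 6: 36. −1: 35.
[3] 35 ≡ 5·6 + 5 (base 6). Lift 7: 40. −1: 39.
[4] 39 ≡ 5·7 + 4 (base 7). Lift 8: 44. −1: 43.
[5] 43 ≡ 5·8 + 3 (base 8). Lift 9: 48. −1: 47.
[6] 47 ≡ 5·9 + 2 (base 9). Lift 10: 52. −1: 51.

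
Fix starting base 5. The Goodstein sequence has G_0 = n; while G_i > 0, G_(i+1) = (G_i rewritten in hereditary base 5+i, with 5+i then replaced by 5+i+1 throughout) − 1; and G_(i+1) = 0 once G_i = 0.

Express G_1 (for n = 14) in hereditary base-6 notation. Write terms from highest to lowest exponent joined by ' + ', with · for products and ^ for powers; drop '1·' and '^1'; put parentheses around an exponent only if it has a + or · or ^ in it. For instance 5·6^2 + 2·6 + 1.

2·6 + 3

G_0 = 14. HB_5(14) = 2·5 + 4. Bump = 16. G_1 = 15.
G_1 = 15. HB_6(15) = 2·6 + 3. Bump = 17. G_2 = 16.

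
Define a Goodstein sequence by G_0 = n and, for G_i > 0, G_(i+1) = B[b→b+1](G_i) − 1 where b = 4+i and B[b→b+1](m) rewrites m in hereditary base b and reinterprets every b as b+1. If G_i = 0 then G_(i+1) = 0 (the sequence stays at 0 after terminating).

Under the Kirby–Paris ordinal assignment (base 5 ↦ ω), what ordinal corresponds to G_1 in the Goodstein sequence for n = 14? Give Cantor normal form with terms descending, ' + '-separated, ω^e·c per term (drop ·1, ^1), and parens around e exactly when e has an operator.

step 0: 14 = 3·4 + 2; sub 5 for 4: 3·5 + 2; = 17; G_1 = 17−1 = 16
step 1: 16 = 3·5 + 1; sub 6 for 5: 3·6 + 1; = 19; G_2 = 19−1 = 18

ω·3 + 1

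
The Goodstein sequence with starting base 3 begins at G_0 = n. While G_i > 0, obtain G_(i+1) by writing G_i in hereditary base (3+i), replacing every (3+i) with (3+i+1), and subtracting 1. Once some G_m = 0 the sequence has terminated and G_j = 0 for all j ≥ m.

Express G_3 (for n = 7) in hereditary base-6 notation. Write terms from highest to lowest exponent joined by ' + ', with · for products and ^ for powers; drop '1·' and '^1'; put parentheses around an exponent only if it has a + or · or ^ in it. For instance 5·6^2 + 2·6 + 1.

G_0 = 7. HB_3(7) = 2·3 + 1. Bump = 9. G_1 = 8.
G_1 = 8. HB_4(8) = 2·4. Bump = 10. G_2 = 9.
G_2 = 9. HB_5(9) = 5 + 4. Bump = 10. G_3 = 9.
G_3 = 9. HB_6(9) = 6 + 3. Bump = 10. G_4 = 9.

6 + 3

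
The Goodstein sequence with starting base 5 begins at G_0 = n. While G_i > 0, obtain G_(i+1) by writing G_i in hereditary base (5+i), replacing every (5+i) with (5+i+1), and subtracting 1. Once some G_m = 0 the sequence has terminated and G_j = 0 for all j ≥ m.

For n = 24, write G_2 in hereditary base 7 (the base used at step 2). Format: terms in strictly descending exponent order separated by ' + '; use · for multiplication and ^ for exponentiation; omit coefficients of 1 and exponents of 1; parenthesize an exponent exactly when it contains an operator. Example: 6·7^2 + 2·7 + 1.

[0] 24 ≡ 4·5 + 4 (base 5). Lift 6: 28. −1: 27.
[1] 27 ≡ 4·6 + 3 (base 6). Lift 7: 31. −1: 30.

4·7 + 2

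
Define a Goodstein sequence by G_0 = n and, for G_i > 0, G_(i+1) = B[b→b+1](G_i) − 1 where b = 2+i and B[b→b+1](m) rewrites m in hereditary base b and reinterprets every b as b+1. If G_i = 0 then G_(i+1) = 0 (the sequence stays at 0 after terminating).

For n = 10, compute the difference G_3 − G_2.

base 2: 10 = 2^(2 + 1) + 2; at 3: 3^(3 + 1) + 3 = 84; next = 83
base 3: 83 = 3^(3 + 1) + 2; at 4: 4^(4 + 1) + 2 = 1026; next = 1025
base 4: 1025 = 4^(4 + 1) + 1; at 5: 5^(5 + 1) + 1 = 15626; next = 15625

14600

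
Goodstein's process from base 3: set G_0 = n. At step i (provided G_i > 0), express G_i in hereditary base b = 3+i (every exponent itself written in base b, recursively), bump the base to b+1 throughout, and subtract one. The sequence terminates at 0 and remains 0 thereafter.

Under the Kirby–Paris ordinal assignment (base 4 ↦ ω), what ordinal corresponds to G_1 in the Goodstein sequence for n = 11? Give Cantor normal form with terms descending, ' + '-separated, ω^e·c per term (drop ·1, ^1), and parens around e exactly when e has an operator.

base 3: 11 = 3^2 + 2; at 4: 4^2 + 2 = 18; next = 17
base 4: 17 = 4^2 + 1; at 5: 5^2 + 1 = 26; next = 25

ω^2 + 1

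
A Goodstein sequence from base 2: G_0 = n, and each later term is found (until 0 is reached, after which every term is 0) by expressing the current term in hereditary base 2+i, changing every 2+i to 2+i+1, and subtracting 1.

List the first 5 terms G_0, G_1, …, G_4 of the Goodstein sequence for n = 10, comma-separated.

step 0: 10 = 2^(2 + 1) + 2; sub 3 for 2: 3^(3 + 1) + 3; = 84; G_1 = 84−1 = 83
step 1: 83 = 3^(3 + 1) + 2; sub 4 for 3: 4^(4 + 1) + 2; = 1026; G_2 = 1026−1 = 1025
step 2: 1025 = 4^(4 + 1) + 1; sub 5 for 4: 5^(5 + 1) + 1; = 15626; G_3 = 15626−1 = 15625
step 3: 15625 = 5^(5 + 1); sub 6 for 5: 6^(6 + 1); = 279936; G_4 = 279936−1 = 279935

10, 83, 1025, 15625, 279935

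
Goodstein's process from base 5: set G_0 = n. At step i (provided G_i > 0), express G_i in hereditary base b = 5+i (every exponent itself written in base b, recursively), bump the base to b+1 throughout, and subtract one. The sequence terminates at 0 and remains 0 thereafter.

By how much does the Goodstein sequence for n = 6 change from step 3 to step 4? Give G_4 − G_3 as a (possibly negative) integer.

-1

[0] 6 ≡ 5 + 1 (base 5). Lift 6: 7. −1: 6.
[1] 6 ≡ 6 (base 6). Lift 7: 7. −1: 6.
[2] 6 ≡ 6 (base 7). Lift 8: 6. −1: 5.
[3] 5 ≡ 5 (base 8). Lift 9: 5. −1: 4.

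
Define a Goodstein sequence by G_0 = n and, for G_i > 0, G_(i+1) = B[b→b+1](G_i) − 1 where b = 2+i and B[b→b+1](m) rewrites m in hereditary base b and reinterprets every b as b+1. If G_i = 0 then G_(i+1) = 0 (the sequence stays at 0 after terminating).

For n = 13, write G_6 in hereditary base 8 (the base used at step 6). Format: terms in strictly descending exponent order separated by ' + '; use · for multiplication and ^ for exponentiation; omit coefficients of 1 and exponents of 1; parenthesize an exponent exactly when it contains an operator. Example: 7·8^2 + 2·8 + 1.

8^(8 + 1) + 3·8^3 + 3·8^2 + 2·8 + 7

(0) 13|_2 = 2^(2 + 1) + 2^2 + 1 ↦ 3^(3 + 1) + 3^3 + 1|_3 = 109 ⇒ 108
(1) 108|_3 = 3^(3 + 1) + 3^3 ↦ 4^(4 + 1) + 4^4|_4 = 1280 ⇒ 1279
(2) 1279|_4 = 4^(4 + 1) + 3·4^3 + 3·4^2 + 3·4 + 3 ↦ 5^(5 + 1) + 3·5^3 + 3·5^2 + 3·5 + 3|_5 = 16093 ⇒ 16092
(3) 16092|_5 = 5^(5 + 1) + 3·5^3 + 3·5^2 + 3·5 + 2 ↦ 6^(6 + 1) + 3·6^3 + 3·6^2 + 3·6 + 2|_6 = 280712 ⇒ 280711
(4) 280711|_6 = 6^(6 + 1) + 3·6^3 + 3·6^2 + 3·6 + 1 ↦ 7^(7 + 1) + 3·7^3 + 3·7^2 + 3·7 + 1|_7 = 5765999 ⇒ 5765998
(5) 5765998|_7 = 7^(7 + 1) + 3·7^3 + 3·7^2 + 3·7 ↦ 8^(8 + 1) + 3·8^3 + 3·8^2 + 3·8|_8 = 134219480 ⇒ 134219479
(6) 134219479|_8 = 8^(8 + 1) + 3·8^3 + 3·8^2 + 2·8 + 7 ↦ 9^(9 + 1) + 3·9^3 + 3·9^2 + 2·9 + 7|_9 = 3486786856 ⇒ 3486786855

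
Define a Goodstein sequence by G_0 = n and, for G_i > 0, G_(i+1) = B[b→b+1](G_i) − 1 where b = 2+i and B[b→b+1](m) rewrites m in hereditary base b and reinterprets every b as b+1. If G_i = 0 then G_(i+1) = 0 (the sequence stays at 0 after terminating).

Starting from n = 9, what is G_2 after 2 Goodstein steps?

1023

(0) 9|_2 = 2^(2 + 1) + 1 ↦ 3^(3 + 1) + 1|_3 = 82 ⇒ 81
(1) 81|_3 = 3^(3 + 1) ↦ 4^(4 + 1)|_4 = 1024 ⇒ 1023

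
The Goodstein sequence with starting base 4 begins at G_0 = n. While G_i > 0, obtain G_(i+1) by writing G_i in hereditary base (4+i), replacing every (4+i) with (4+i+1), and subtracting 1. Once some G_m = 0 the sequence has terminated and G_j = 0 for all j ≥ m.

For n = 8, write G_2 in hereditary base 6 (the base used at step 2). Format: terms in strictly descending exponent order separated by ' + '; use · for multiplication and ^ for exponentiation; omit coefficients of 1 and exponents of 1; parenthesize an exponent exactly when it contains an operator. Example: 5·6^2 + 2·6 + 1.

base 4: 8 = 2·4; at 5: 2·5 = 10; next = 9
base 5: 9 = 5 + 4; at 6: 6 + 4 = 10; next = 9

6 + 3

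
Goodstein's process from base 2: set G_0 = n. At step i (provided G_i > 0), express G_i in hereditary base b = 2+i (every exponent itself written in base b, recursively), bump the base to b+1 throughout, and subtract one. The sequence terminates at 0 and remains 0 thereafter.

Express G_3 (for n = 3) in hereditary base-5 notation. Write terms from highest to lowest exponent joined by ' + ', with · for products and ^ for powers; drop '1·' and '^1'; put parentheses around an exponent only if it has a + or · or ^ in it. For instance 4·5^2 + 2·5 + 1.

i=0: 3 = 2 + 1 (b=2); 2→3: 3 + 1 = 4; 4−1 = 3
i=1: 3 = 3 (b=3); 3→4: 4 = 4; 4−1 = 3
i=2: 3 = 3 (b=4); 4→5: 3 = 3; 3−1 = 2
i=3: 2 = 2 (b=5); 5→6: 2 = 2; 2−1 = 1

2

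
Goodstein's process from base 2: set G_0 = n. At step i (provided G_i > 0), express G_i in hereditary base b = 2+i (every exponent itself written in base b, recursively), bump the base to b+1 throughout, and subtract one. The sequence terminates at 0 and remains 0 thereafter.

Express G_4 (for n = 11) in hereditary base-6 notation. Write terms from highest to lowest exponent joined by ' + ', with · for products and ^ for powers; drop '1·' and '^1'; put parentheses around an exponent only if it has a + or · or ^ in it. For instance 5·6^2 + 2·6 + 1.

6^(6 + 1) + 1

step 0: 11 = 2^(2 + 1) + 2 + 1; sub 3 for 2: 3^(3 + 1) + 3 + 1; = 85; G_1 = 85−1 = 84
step 1: 84 = 3^(3 + 1) + 3; sub 4 for 3: 4^(4 + 1) + 4; = 1028; G_2 = 1028−1 = 1027
step 2: 1027 = 4^(4 + 1) + 3; sub 5 for 4: 5^(5 + 1) + 3; = 15628; G_3 = 15628−1 = 15627
step 3: 15627 = 5^(5 + 1) + 2; sub 6 for 5: 6^(6 + 1) + 2; = 279938; G_4 = 279938−1 = 279937
step 4: 279937 = 6^(6 + 1) + 1; sub 7 for 6: 7^(7 + 1) + 1; = 5764802; G_5 = 5764802−1 = 5764801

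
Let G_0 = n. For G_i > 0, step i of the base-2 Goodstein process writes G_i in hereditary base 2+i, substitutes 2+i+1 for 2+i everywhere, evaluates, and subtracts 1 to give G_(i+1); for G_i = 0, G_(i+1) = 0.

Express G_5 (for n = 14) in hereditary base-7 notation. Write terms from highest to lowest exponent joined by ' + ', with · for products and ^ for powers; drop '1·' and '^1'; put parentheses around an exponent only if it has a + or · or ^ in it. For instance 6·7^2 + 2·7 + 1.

7^(7 + 1) + 5·7^5 + 5·7^4 + 5·7^3 + 5·7^2 + 5·7 + 4

step 0: 14 = 2^(2 + 1) + 2^2 + 2; sub 3 for 2: 3^(3 + 1) + 3^3 + 3; = 111; G_1 = 111−1 = 110
step 1: 110 = 3^(3 + 1) + 3^3 + 2; sub 4 for 3: 4^(4 + 1) + 4^4 + 2; = 1282; G_2 = 1282−1 = 1281
step 2: 1281 = 4^(4 + 1) + 4^4 + 1; sub 5 for 4: 5^(5 + 1) + 5^5 + 1; = 18751; G_3 = 18751−1 = 18750
step 3: 18750 = 5^(5 + 1) + 5^5; sub 6 for 5: 6^(6 + 1) + 6^6; = 326592; G_4 = 326592−1 = 326591
step 4: 326591 = 6^(6 + 1) + 5·6^5 + 5·6^4 + 5·6^3 + 5·6^2 + 5·6 + 5; sub 7 for 6: 7^(7 + 1) + 5·7^5 + 5·7^4 + 5·7^3 + 5·7^2 + 5·7 + 5; = 5862841; G_5 = 5862841−1 = 5862840
step 5: 5862840 = 7^(7 + 1) + 5·7^5 + 5·7^4 + 5·7^3 + 5·7^2 + 5·7 + 4; sub 8 for 7: 8^(8 + 1) + 5·8^5 + 5·8^4 + 5·8^3 + 5·8^2 + 5·8 + 4; = 134404972; G_6 = 134404972−1 = 134404971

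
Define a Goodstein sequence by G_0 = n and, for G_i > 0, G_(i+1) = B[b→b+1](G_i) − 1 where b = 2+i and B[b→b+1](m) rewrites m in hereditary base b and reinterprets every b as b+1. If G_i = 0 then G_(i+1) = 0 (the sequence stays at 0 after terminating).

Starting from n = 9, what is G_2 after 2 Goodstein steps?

1023

step 0: 9 = 2^(2 + 1) + 1; sub 3 for 2: 3^(3 + 1) + 1; = 82; G_1 = 82−1 = 81
step 1: 81 = 3^(3 + 1); sub 4 for 3: 4^(4 + 1); = 1024; G_2 = 1024−1 = 1023
step 2: 1023 = 3·4^4 + 3·4^3 + 3·4^2 + 3·4 + 3; sub 5 for 4: 3·5^5 + 3·5^3 + 3·5^2 + 3·5 + 3; = 9843; G_3 = 9843−1 = 9842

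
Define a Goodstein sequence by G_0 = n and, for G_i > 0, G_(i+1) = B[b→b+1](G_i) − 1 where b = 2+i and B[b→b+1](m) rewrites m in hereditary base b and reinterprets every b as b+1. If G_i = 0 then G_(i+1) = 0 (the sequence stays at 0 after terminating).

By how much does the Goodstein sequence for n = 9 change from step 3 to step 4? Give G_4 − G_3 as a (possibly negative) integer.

130901

step 0: 9 = 2^(2 + 1) + 1; sub 3 for 2: 3^(3 + 1) + 1; = 82; G_1 = 82−1 = 81
step 1: 81 = 3^(3 + 1); sub 4 for 3: 4^(4 + 1); = 1024; G_2 = 1024−1 = 1023
step 2: 1023 = 3·4^4 + 3·4^3 + 3·4^2 + 3·4 + 3; sub 5 for 4: 3·5^5 + 3·5^3 + 3·5^2 + 3·5 + 3; = 9843; G_3 = 9843−1 = 9842
step 3: 9842 = 3·5^5 + 3·5^3 + 3·5^2 + 3·5 + 2; sub 6 for 5: 3·6^6 + 3·6^3 + 3·6^2 + 3·6 + 2; = 140744; G_4 = 140744−1 = 140743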